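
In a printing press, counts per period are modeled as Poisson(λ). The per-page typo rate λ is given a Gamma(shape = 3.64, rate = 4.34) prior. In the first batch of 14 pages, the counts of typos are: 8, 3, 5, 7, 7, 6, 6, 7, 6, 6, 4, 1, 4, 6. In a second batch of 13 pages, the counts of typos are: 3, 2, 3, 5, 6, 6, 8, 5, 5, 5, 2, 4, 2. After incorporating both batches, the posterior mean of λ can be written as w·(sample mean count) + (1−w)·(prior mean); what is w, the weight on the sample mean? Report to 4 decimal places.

0.8615

With a Gamma(shape α, rate β) prior, the Poisson likelihood is conjugate: the posterior is Gamma(α + ΣXᵢ, β + n).
Total number of pages: n = 14 + 13 = 27.
Posterior mean = (α₀+S)/(β₀+n) = [n/(β₀+n)]·(S/n) + [β₀/(β₀+n)]·(α₀/β₀), so only n and β₀ enter the weight.
Weight on data w = n/(β₀+n) = 27/(4.34+27) = 27/31.34 = 0.8615.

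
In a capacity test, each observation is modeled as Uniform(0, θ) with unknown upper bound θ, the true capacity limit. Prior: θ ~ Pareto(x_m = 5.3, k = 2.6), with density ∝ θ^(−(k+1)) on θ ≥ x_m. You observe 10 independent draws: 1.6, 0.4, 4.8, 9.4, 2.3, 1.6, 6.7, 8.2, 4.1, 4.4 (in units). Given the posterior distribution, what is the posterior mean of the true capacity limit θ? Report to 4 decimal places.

A Pareto(scale x_m, shape k) prior on the upper bound θ of Uniform(0, θ) is conjugate: posterior is Pareto(max(x_m, max xᵢ), k + n).
Sample maximum = 9.4; prior scale x_m = 5.3 → posterior scale = max = 9.4.
Posterior shape = 2.6 + 10 = 12.6.
E[θ|data] = k·x_m/(k−1) = 12.6·9.4/11.6 = 10.2103.

10.2103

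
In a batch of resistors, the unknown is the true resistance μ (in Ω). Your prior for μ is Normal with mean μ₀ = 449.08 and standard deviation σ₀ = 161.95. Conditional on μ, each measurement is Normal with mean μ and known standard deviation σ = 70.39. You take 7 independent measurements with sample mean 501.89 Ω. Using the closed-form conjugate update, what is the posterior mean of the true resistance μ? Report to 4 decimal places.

500.5022

For Normal data with known variance σ², a Normal(μ₀, σ₀²) prior on μ is conjugate. Posterior precision = 1/σ₀² + n/σ²; posterior mean is the precision-weighted average of μ₀ and x̄.
n·x̄ = 7·501.89 = 3513.23.
σ₀² = 161.95² = 26227.8025, σ² = 70.39² = 4954.7521; σ² + n·σ₀² = 4954.7521 + 7·26227.8025 = 188549.3696.
Posterior mean = (μ₀/σ₀² + n·x̄/σ²)/(1/σ₀² + n/σ²) = (σ²·μ₀ + σ₀²·n·x̄)/(σ² + n·σ₀²) = (4954.7521·449.08 + 26227.8025·3513.23)/188549.3696 = 94369382.650143/188549.3696 = 500.5022.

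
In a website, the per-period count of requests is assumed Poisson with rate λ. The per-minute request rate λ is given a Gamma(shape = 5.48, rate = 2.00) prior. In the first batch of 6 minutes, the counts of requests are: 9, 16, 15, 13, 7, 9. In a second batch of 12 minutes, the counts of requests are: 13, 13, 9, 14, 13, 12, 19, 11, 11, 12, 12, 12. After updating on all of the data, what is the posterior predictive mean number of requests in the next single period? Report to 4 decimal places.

With a Gamma(shape α, rate β) prior, the Poisson likelihood is conjugate: the posterior is Gamma(α + ΣXᵢ, β + n).
Batch 1: sum of counts S = 69 over n = 6 minutes.
After batch 1: Gamma(α+S, β+n) = Gamma(5.48+69, 2.00+6) = Gamma(74.48, 8.00).
Batch 2: sum of counts S = 151 over n = 12 minutes.
After batch 2: Gamma(α+S, β+n) = Gamma(74.48+151, 8.00+12) = Gamma(225.48, 20.00).
The predictive distribution for one future period is NegBinom with mean α/β = 11.2740.

11.2740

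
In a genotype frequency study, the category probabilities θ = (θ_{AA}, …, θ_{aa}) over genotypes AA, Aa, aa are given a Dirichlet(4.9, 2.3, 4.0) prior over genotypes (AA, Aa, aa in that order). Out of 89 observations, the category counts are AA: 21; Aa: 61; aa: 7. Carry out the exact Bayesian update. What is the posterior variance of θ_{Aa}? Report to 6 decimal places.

0.002299

The Dirichlet prior is conjugate to the Multinomial likelihood: each posterior αⱼ = prior αⱼ + observed count nⱼ.
Posterior concentration: (25.9, 63.3, 11.0), total = 100.2.
Var[θ_j] = α_j(Σα−α_j)/((Σα)²(Σα+1)) = 63.3·36.9/(100.2²·101.2) = 0.002299.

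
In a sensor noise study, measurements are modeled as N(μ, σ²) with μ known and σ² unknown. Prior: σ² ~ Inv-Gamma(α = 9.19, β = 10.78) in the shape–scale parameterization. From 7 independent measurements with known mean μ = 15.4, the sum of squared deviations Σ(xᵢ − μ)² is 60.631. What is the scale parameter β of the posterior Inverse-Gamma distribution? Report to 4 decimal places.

With known mean μ and an Inverse-Gamma(α, β) prior on σ², the Normal likelihood is conjugate: posterior is Inv-Gamma(α + n/2, β + Σ(xᵢ−μ)²/2).
Posterior: Inv-Gamma(9.19 + 7/2, 10.78 + 60.631/2) = Inv-Gamma(12.69, 41.0955).
Posterior β = 41.0955.

41.0955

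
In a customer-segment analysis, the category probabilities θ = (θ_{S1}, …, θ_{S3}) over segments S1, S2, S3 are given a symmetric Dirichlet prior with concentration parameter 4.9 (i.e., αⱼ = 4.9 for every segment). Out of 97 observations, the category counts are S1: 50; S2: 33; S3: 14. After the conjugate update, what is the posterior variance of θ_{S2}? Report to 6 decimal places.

0.001989

The Dirichlet prior is conjugate to the Multinomial likelihood: each posterior αⱼ = prior αⱼ + observed count nⱼ.
Posterior concentration: (54.9, 37.9, 18.9), total = 111.7.
Var[θ_j] = α_j(Σα−α_j)/((Σα)²(Σα+1)) = 37.9·73.8/(111.7²·112.7) = 0.001989.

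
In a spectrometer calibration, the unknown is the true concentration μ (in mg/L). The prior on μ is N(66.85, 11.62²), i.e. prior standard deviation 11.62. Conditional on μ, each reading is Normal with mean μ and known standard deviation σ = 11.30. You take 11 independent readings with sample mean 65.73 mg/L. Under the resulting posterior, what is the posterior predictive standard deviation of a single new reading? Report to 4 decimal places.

11.7635

For Normal data with known variance σ², a Normal(μ₀, σ₀²) prior on μ is conjugate. Posterior precision = 1/σ₀² + n/σ²; posterior mean is the precision-weighted average of μ₀ and x̄.
σ₀² = 11.62² = 135.0244, σ² = 11.30² = 127.69; σ² + n·σ₀² = 127.69 + 11·135.0244 = 1612.9584.
Posterior precision = 1/σ₀² + n/σ² = 1/135.0244 + 11/127.69 = (σ² + n·σ₀²)/(σ₀²σ²) = 1612.9584/(135.0244·127.69); posterior variance σₙ² = σ₀²σ²/(σ² + n·σ₀²) = 135.0244·127.69/1612.9584 = 10.689219.
Predictive variance for one new observation = σₙ² + σ² = 135.0244·127.69/1612.9584 + 127.69 = σ²·(σ₀² + 1612.9584)/1612.9584 = 127.69·1747.9828/1612.9584 = 138.379219; SD = √(127.69·1747.9828/1612.9584) = 11.7635.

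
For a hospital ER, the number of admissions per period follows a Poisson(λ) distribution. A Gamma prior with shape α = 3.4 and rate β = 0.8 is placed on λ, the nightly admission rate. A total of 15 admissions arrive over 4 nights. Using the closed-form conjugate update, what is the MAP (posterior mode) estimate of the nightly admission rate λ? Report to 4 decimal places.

With a Gamma(shape α, rate β) prior, the Poisson likelihood is conjugate: the posterior is Gamma(α + ΣXᵢ, β + n).
Posterior: Gamma(α+S, β+n) = Gamma(3.4+15, 0.8+4) = Gamma(18.4, 4.8).
Mode of Gamma(α,β) for α≥1 is (α−1)/β = 17.4/4.8 = 3.6250.

3.6250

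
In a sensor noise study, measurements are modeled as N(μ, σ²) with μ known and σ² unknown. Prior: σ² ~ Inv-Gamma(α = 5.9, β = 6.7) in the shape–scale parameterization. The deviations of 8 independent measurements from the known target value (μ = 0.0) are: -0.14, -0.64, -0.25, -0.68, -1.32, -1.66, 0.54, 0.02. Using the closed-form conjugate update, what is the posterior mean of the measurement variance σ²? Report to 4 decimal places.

1.0755

With known mean μ and an Inverse-Gamma(α, β) prior on σ², the Normal likelihood is conjugate: posterior is Inv-Gamma(α + n/2, β + Σ(xᵢ−μ)²/2).
Σ(xᵢ−μ)² = (-0.14)² + (-0.64)² + (-0.25)² + (-0.68)² + (-1.32)² + (-1.66)² + (0.54)² + (0.02)² = 5.7441.
Posterior: Inv-Gamma(5.9 + 8/2, 6.7 + 5.7441/2) = Inv-Gamma(9.90, 9.57205).
E[σ²|data] = β/(α−1) = 9.57205/8.90 = 1.0755.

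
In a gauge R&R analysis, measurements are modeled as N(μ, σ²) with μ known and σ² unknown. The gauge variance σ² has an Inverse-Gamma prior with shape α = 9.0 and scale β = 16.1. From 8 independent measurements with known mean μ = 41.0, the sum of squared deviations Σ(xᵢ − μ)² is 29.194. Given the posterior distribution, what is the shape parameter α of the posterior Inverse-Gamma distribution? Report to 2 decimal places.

13.00

With known mean μ and an Inverse-Gamma(α, β) prior on σ², the Normal likelihood is conjugate: posterior is Inv-Gamma(α + n/2, β + Σ(xᵢ−μ)²/2).
Posterior: Inv-Gamma(9.0 + 8/2, 16.1 + 29.194/2) = Inv-Gamma(13.00, 30.6970).
Posterior α = 13.00.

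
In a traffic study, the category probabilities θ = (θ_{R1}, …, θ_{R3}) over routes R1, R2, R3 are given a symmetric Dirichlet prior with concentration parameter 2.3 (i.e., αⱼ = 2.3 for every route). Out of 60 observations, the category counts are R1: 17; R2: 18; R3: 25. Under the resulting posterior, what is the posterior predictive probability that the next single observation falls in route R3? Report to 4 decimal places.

0.4081

The Dirichlet prior is conjugate to the Multinomial likelihood: each posterior αⱼ = prior αⱼ + observed count nⱼ.
Posterior concentration: (19.3, 20.3, 27.3), total = 66.9.
P(next = R3 | data) = α_{R3}/Σα = 0.4081.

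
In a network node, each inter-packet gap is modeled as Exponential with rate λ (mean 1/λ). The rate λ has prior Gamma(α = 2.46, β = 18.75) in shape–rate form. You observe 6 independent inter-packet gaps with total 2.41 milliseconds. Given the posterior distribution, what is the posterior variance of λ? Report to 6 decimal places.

With a Gamma(shape α, rate β) prior on the exponential rate λ, the posterior after n observations with total T = Σxᵢ is Gamma(α+n, β+T).
Posterior: Gamma(2.46+6, 18.75+2.41) = Gamma(8.46, 21.16).
Var = α/β² = 0.018895.

0.018895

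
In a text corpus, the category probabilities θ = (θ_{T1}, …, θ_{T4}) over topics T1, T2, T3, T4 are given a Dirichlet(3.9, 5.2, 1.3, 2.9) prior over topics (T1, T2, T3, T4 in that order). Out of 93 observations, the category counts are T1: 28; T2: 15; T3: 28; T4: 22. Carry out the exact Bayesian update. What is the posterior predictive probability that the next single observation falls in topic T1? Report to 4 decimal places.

The Dirichlet prior is conjugate to the Multinomial likelihood: each posterior αⱼ = prior αⱼ + observed count nⱼ.
Posterior concentration: (31.9, 20.2, 29.3, 24.9), total = 106.3.
P(next = T1 | data) = α_{T1}/Σα = 0.3001.

0.3001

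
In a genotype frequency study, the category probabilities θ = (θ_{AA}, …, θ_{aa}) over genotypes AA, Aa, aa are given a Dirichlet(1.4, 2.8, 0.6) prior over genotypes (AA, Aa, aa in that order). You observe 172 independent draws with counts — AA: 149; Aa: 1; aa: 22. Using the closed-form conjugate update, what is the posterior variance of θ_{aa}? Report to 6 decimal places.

0.000627

The Dirichlet prior is conjugate to the Multinomial likelihood: each posterior αⱼ = prior αⱼ + observed count nⱼ.
Posterior concentration: (150.4, 3.8, 22.6), total = 176.8.
Var[θ_j] = α_j(Σα−α_j)/((Σα)²(Σα+1)) = 22.6·154.2/(176.8²·177.8) = 0.000627.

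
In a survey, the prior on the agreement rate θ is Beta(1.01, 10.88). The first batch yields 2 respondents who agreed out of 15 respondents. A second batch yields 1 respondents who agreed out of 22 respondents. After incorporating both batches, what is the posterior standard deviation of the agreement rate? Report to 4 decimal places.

The Beta prior is conjugate to a Binomial/Bernoulli likelihood; the update adds successes to α and failures to β.
After batch 1: Beta(1.01+2, 10.88+13) = Beta(3.01, 23.88).
After batch 2: Beta(3.01+1, 23.88+21) = Beta(4.01, 44.88).
Var = αβ/((α+β)²(α+β+1)) = 4.01·44.88/(48.89²·49.89) = 0.00150919; SD = √0.00150919 = 0.0388.

0.0388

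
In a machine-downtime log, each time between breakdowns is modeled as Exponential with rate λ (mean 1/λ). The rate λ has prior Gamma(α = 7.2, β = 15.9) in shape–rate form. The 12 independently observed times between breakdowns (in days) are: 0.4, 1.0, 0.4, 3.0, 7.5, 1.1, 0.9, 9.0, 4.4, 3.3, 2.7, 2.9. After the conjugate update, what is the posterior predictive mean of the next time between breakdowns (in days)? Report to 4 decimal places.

With a Gamma(shape α, rate β) prior on the exponential rate λ, the posterior after n observations with total T = Σxᵢ is Gamma(α+n, β+T).
Sum of observations T = 36.6 days; n = 12.
Posterior: Gamma(7.2+12, 15.9+36.6) = Gamma(19.2, 52.5).
The predictive distribution for the next observation is Lomax; its mean is β/(α−1) = 52.5/18.2 = 2.8846.

2.8846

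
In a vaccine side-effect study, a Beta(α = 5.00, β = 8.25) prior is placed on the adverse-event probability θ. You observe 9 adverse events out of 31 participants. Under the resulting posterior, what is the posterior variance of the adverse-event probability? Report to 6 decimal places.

The Beta prior is conjugate to a Binomial/Bernoulli likelihood; the update adds successes to α and failures to β.
Posterior: Beta(α+k, β+n−k) = Beta(5.00+9, 8.25+22) = Beta(14.00, 30.25).
Var = αβ/((α+β)²(α+β+1)) = 14.00·30.25/(44.25²·45.25) = 0.004780.

0.004780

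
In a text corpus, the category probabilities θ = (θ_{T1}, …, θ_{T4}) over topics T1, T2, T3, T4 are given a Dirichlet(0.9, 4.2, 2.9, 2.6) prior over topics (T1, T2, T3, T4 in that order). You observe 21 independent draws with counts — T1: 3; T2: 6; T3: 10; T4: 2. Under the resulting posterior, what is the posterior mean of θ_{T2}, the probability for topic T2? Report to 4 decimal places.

The Dirichlet prior is conjugate to the Multinomial likelihood: each posterior αⱼ = prior αⱼ + observed count nⱼ.
Posterior concentration: (3.9, 10.2, 12.9, 4.6), total = 31.6.
E[θ_{T2}|data] = α_{T2}/Σα = 10.2/31.6 = 0.3228.

0.3228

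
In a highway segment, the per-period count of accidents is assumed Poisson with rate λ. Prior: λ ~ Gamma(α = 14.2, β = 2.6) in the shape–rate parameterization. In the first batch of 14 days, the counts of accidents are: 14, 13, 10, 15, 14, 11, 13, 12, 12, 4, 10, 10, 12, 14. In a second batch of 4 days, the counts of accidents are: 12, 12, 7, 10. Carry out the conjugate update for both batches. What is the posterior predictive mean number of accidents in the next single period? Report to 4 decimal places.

With a Gamma(shape α, rate β) prior, the Poisson likelihood is conjugate: the posterior is Gamma(α + ΣXᵢ, β + n).
Batch 1: sum of counts S = 164 over n = 14 days.
After batch 1: Gamma(α+S, β+n) = Gamma(14.2+164, 2.6+14) = Gamma(178.2, 16.6).
Batch 2: sum of counts S = 41 over n = 4 days.
After batch 2: Gamma(α+S, β+n) = Gamma(178.2+41, 16.6+4) = Gamma(219.2, 20.6).
The predictive distribution for one future period is NegBinom with mean α/β = 10.6408.

10.6408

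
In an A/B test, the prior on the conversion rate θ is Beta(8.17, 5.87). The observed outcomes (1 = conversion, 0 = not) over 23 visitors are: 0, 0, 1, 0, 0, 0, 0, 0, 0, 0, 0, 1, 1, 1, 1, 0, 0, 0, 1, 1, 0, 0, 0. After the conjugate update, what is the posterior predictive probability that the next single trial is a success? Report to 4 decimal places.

The Beta prior is conjugate to a Binomial/Bernoulli likelihood; the update adds successes to α and failures to β.
Posterior: Beta(α+k, β+n−k) = Beta(8.17+7, 5.87+16) = Beta(15.17, 21.87).
For a single future Bernoulli trial, P(success | data) = α/(α+β) = 0.4096.

0.4096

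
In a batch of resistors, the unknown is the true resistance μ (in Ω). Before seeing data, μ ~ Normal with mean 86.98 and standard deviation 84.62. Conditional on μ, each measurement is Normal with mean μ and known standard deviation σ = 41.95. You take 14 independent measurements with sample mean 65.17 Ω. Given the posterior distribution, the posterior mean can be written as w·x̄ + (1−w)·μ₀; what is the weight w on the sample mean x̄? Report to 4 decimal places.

0.9827

For Normal data with known variance σ², a Normal(μ₀, σ₀²) prior on μ is conjugate. Posterior precision = 1/σ₀² + n/σ²; posterior mean is the precision-weighted average of μ₀ and x̄.
σ₀² = 84.62² = 7160.5444, σ² = 41.95² = 1759.8025. Prior precision 1/σ₀² = 1/7160.5444; data precision n/σ² = 14/1759.8025.
w = (n/σ²)/(1/σ₀² + n/σ²) = n·σ₀²/(σ² + n·σ₀²) = 14·7160.5444/(1759.8025 + 14·7160.5444) = 100247.6216/102007.4241 = 0.9827.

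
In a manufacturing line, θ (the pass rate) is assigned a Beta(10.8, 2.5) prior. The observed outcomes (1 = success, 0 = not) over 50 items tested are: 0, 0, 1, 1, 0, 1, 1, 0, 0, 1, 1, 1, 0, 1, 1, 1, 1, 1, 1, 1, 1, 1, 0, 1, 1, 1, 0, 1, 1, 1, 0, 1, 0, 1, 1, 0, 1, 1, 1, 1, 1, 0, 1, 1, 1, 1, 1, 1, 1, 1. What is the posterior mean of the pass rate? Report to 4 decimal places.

0.7709

The Beta prior is conjugate to a Binomial/Bernoulli likelihood; the update adds successes to α and failures to β.
Posterior: Beta(α+k, β+n−k) = Beta(10.8+38, 2.5+12) = Beta(48.8, 14.5).
Posterior mean = α/(α+β) = 48.8/63.3 = 0.7709.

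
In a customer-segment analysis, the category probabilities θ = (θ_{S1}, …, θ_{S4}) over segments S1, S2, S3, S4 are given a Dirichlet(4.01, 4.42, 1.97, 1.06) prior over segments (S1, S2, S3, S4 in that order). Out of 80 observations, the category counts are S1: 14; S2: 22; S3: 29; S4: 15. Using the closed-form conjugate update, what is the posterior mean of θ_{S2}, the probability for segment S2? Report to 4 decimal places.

The Dirichlet prior is conjugate to the Multinomial likelihood: each posterior αⱼ = prior αⱼ + observed count nⱼ.
Posterior concentration: (18.01, 26.42, 30.97, 16.06), total = 91.46.
E[θ_{S2}|data] = α_{S2}/Σα = 26.42/91.46 = 0.2889.

0.2889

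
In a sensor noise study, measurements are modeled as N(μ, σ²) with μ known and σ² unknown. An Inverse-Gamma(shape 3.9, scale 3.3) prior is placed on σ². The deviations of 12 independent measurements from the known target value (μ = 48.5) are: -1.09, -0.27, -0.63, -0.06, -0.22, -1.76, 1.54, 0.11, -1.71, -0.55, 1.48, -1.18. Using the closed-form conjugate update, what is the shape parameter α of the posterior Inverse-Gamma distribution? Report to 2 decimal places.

9.90

With known mean μ and an Inverse-Gamma(α, β) prior on σ², the Normal likelihood is conjugate: posterior is Inv-Gamma(α + n/2, β + Σ(xᵢ−μ)²/2).
Σ(xᵢ−μ)² = (-1.09)² + (-0.27)² + (-0.63)² + (-0.06)² + (-0.22)² + (-1.76)² + (1.54)² + (0.11)² + (-1.71)² + (-0.55)² + (1.48)² + (-1.18)² = 14.0006.
Posterior: Inv-Gamma(3.9 + 12/2, 3.3 + 14.0006/2) = Inv-Gamma(9.90, 10.30030).
Posterior α = 9.90.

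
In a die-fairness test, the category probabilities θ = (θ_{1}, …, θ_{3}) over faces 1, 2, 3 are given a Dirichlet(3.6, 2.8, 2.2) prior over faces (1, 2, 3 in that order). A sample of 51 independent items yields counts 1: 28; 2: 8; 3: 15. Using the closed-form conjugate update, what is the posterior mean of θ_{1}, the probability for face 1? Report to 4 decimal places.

0.5302

The Dirichlet prior is conjugate to the Multinomial likelihood: each posterior αⱼ = prior αⱼ + observed count nⱼ.
Posterior concentration: (31.6, 10.8, 17.2), total = 59.6.
E[θ_{1}|data] = α_{1}/Σα = 31.6/59.6 = 0.5302.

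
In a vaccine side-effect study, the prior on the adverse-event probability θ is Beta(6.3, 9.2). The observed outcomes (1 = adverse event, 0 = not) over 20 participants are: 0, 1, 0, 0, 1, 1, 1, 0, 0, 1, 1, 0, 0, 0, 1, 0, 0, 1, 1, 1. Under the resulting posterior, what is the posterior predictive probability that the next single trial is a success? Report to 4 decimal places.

0.4592

The Beta prior is conjugate to a Binomial/Bernoulli likelihood; the update adds successes to α and failures to β.
Posterior: Beta(α+k, β+n−k) = Beta(6.3+10, 9.2+10) = Beta(16.3, 19.2).
For a single future Bernoulli trial, P(success | data) = α/(α+β) = 0.4592.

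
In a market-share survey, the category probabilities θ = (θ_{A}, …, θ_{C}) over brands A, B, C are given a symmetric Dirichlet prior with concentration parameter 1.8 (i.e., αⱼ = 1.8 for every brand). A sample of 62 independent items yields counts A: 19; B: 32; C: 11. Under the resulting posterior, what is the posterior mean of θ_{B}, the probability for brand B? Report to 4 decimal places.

The Dirichlet prior is conjugate to the Multinomial likelihood: each posterior αⱼ = prior αⱼ + observed count nⱼ.
Posterior concentration: (20.8, 33.8, 12.8), total = 67.4.
E[θ_{B}|data] = α_{B}/Σα = 33.8/67.4 = 0.5015.

0.5015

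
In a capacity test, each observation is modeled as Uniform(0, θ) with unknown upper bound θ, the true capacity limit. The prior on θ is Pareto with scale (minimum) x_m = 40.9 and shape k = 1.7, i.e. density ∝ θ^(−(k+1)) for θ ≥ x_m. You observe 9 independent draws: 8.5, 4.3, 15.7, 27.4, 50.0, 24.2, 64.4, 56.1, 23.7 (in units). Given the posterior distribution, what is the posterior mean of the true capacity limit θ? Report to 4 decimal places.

71.0392

A Pareto(scale x_m, shape k) prior on the upper bound θ of Uniform(0, θ) is conjugate: posterior is Pareto(max(x_m, max xᵢ), k + n).
Sample maximum = 64.4; prior scale x_m = 40.9 → posterior scale = max = 64.4.
Posterior shape = 1.7 + 9 = 10.7.
E[θ|data] = k·x_m/(k−1) = 10.7·64.4/9.7 = 71.0392.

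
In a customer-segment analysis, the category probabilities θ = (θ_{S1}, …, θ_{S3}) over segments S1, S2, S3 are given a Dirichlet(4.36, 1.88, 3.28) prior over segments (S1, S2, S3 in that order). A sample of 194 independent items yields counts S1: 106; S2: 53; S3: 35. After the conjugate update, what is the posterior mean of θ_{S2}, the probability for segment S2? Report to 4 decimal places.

The Dirichlet prior is conjugate to the Multinomial likelihood: each posterior αⱼ = prior αⱼ + observed count nⱼ.
Posterior concentration: (110.36, 54.88, 38.28), total = 203.52.
E[θ_{S2}|data] = α_{S2}/Σα = 54.88/203.52 = 0.2697.

0.2697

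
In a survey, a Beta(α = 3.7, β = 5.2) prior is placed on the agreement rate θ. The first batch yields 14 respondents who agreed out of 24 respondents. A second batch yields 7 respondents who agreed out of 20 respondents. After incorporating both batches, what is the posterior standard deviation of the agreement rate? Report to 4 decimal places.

The Beta prior is conjugate to a Binomial/Bernoulli likelihood; the update adds successes to α and failures to β.
After batch 1: Beta(3.7+14, 5.2+10) = Beta(17.7, 15.2).
After batch 2: Beta(17.7+7, 15.2+13) = Beta(24.7, 28.2).
Var = αβ/((α+β)²(α+β+1)) = 24.7·28.2/(52.9²·53.9) = 0.00461792; SD = √0.00461792 = 0.0680.

0.0680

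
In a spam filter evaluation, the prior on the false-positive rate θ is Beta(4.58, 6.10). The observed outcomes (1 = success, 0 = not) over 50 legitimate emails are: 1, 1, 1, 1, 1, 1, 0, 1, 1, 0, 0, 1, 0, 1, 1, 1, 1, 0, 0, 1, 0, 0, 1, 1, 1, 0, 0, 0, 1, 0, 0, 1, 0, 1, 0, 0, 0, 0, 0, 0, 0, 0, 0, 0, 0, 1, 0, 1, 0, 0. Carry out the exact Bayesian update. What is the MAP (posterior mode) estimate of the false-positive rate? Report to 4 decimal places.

The Beta prior is conjugate to a Binomial/Bernoulli likelihood; the update adds successes to α and failures to β.
Posterior: Beta(α+k, β+n−k) = Beta(4.58+22, 6.10+28) = Beta(26.58, 34.10).
Mode of Beta(a,b) for a,b>1 is (a−1)/(a+b−2) = 25.58/58.68 = 0.4359.

0.4359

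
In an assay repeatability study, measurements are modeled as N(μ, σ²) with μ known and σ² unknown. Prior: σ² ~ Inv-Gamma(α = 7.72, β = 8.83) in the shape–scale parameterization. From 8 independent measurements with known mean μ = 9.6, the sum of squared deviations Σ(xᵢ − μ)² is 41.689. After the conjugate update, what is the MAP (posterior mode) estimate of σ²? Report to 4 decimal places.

2.3329

With known mean μ and an Inverse-Gamma(α, β) prior on σ², the Normal likelihood is conjugate: posterior is Inv-Gamma(α + n/2, β + Σ(xᵢ−μ)²/2).
Posterior: Inv-Gamma(7.72 + 8/2, 8.83 + 41.689/2) = Inv-Gamma(11.72, 29.6745).
Mode = β/(α+1) = 29.6745/12.72 = 2.3329.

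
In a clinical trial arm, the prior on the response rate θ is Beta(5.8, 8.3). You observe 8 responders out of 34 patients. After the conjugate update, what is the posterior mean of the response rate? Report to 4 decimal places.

0.2869

The Beta prior is conjugate to a Binomial/Bernoulli likelihood; the update adds successes to α and failures to β.
Posterior: Beta(α+k, β+n−k) = Beta(5.8+8, 8.3+26) = Beta(13.8, 34.3).
Posterior mean = α/(α+β) = 13.8/48.1 = 0.2869.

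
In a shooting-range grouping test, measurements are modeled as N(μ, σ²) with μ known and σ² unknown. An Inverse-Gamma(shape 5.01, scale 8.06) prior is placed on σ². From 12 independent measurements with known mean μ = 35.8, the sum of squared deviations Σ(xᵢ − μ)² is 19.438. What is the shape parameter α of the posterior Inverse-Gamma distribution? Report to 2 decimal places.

11.01

With known mean μ and an Inverse-Gamma(α, β) prior on σ², the Normal likelihood is conjugate: posterior is Inv-Gamma(α + n/2, β + Σ(xᵢ−μ)²/2).
Posterior: Inv-Gamma(5.01 + 12/2, 8.06 + 19.438/2) = Inv-Gamma(11.01, 17.7790).
Posterior α = 11.01.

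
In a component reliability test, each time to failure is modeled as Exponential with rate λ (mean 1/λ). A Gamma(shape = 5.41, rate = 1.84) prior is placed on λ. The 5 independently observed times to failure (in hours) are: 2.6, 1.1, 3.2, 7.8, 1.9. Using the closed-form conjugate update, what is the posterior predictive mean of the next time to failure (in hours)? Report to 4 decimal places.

With a Gamma(shape α, rate β) prior on the exponential rate λ, the posterior after n observations with total T = Σxᵢ is Gamma(α+n, β+T).
Sum of observations T = 16.6 hours; n = 5.
Posterior: Gamma(5.41+5, 1.84+16.6) = Gamma(10.41, 18.44).
The predictive distribution for the next observation is Lomax; its mean is β/(α−1) = 18.44/9.41 = 1.9596.

1.9596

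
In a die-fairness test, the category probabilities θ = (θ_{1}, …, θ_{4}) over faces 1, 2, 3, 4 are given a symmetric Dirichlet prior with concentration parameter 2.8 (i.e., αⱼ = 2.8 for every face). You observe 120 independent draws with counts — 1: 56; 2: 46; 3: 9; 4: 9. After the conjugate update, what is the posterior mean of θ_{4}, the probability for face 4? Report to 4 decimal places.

0.0899

The Dirichlet prior is conjugate to the Multinomial likelihood: each posterior αⱼ = prior αⱼ + observed count nⱼ.
Posterior concentration: (58.8, 48.8, 11.8, 11.8), total = 131.2.
E[θ_{4}|data] = α_{4}/Σα = 11.8/131.2 = 0.0899.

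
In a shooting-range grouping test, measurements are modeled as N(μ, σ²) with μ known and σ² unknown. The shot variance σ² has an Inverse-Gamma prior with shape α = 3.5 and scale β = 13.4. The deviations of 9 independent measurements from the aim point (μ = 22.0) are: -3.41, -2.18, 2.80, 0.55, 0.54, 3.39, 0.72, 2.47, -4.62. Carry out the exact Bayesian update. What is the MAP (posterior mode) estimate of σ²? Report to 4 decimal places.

With known mean μ and an Inverse-Gamma(α, β) prior on σ², the Normal likelihood is conjugate: posterior is Inv-Gamma(α + n/2, β + Σ(xᵢ−μ)²/2).
Σ(xᵢ−μ)² = (-3.41)² + (-2.18)² + (2.80)² + (0.55)² + (0.54)² + (3.39)² + (0.72)² + (2.47)² + (-4.62)² = 64.2704.
Posterior: Inv-Gamma(3.5 + 9/2, 13.4 + 64.2704/2) = Inv-Gamma(8.00, 45.53520).
Mode = β/(α+1) = 45.53520/9.00 = 5.0595.

5.0595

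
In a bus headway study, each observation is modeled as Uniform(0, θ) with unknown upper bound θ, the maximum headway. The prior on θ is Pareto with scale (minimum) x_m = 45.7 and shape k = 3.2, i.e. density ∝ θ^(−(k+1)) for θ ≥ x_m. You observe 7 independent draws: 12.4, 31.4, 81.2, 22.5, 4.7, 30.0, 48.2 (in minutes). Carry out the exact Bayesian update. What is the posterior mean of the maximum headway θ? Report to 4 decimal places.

90.0261

A Pareto(scale x_m, shape k) prior on the upper bound θ of Uniform(0, θ) is conjugate: posterior is Pareto(max(x_m, max xᵢ), k + n).
Sample maximum = 81.2; prior scale x_m = 45.7 → posterior scale = max = 81.2.
Posterior shape = 3.2 + 7 = 10.2.
E[θ|data] = k·x_m/(k−1) = 10.2·81.2/9.2 = 90.0261.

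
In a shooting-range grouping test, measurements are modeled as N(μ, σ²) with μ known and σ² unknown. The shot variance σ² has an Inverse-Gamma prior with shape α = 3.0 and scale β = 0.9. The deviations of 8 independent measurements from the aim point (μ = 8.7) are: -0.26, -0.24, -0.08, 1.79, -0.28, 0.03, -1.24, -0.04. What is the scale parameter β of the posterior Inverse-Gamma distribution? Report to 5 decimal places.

With known mean μ and an Inverse-Gamma(α, β) prior on σ², the Normal likelihood is conjugate: posterior is Inv-Gamma(α + n/2, β + Σ(xᵢ−μ)²/2).
Σ(xᵢ−μ)² = (-0.26)² + (-0.24)² + (-0.08)² + (1.79)² + (-0.28)² + (0.03)² + (-1.24)² + (-0.04)² = 4.9542.
Posterior: Inv-Gamma(3.0 + 8/2, 0.9 + 4.9542/2) = Inv-Gamma(7.00, 3.37710).
Posterior β = 3.37710.

3.37710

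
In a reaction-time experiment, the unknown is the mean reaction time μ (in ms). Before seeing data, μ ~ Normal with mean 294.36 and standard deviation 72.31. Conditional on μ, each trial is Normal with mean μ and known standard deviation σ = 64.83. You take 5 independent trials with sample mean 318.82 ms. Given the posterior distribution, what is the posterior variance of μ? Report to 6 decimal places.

For Normal data with known variance σ², a Normal(μ₀, σ₀²) prior on μ is conjugate. Posterior precision = 1/σ₀² + n/σ²; posterior mean is the precision-weighted average of μ₀ and x̄.
σ₀² = 72.31² = 5228.7361, σ² = 64.83² = 4202.9289; σ² + n·σ₀² = 4202.9289 + 5·5228.7361 = 30346.6094.
Posterior precision = 1/σ₀² + n/σ² = 1/5228.7361 + 5/4202.9289 = (σ² + n·σ₀²)/(σ₀²σ²) = 30346.6094/(5228.7361·4202.9289); posterior variance σₙ² = σ₀²σ²/(σ² + n·σ₀²) = 5228.7361·4202.9289/30346.6094 = 724.166769.

724.166769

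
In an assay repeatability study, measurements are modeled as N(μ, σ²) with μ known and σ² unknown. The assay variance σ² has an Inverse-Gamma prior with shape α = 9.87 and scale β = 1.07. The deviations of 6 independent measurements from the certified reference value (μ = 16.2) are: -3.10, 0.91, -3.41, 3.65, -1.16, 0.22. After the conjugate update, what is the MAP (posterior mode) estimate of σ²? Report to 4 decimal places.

With known mean μ and an Inverse-Gamma(α, β) prior on σ², the Normal likelihood is conjugate: posterior is Inv-Gamma(α + n/2, β + Σ(xᵢ−μ)²/2).
Σ(xᵢ−μ)² = (-3.10)² + (0.91)² + (-3.41)² + (3.65)² + (-1.16)² + (0.22)² = 36.7827.
Posterior: Inv-Gamma(9.87 + 6/2, 1.07 + 36.7827/2) = Inv-Gamma(12.87, 19.46135).
Mode = β/(α+1) = 19.46135/13.87 = 1.4031.

1.4031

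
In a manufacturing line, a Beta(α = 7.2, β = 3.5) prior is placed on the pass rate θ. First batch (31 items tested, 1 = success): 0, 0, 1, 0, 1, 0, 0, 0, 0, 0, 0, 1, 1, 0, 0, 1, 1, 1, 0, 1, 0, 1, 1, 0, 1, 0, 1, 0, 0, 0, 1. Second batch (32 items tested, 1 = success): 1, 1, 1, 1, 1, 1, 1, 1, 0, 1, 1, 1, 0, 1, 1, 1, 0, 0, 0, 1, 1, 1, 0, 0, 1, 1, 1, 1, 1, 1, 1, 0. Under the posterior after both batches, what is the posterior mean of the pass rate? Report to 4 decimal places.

The Beta prior is conjugate to a Binomial/Bernoulli likelihood; the update adds successes to α and failures to β.
After batch 1: Beta(7.2+13, 3.5+18) = Beta(20.2, 21.5).
After batch 2: Beta(20.2+24, 21.5+8) = Beta(44.2, 29.5).
Posterior mean = α/(α+β) = 44.2/73.7 = 0.5997.

0.5997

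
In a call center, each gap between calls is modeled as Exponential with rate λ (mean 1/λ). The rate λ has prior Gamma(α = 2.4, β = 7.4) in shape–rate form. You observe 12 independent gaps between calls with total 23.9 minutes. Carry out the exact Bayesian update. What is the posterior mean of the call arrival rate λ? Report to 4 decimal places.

With a Gamma(shape α, rate β) prior on the exponential rate λ, the posterior after n observations with total T = Σxᵢ is Gamma(α+n, β+T).
Posterior: Gamma(2.4+12, 7.4+23.9) = Gamma(14.4, 31.3).
Posterior mean of λ = α/β = 14.4/31.3 = 0.4601.

0.4601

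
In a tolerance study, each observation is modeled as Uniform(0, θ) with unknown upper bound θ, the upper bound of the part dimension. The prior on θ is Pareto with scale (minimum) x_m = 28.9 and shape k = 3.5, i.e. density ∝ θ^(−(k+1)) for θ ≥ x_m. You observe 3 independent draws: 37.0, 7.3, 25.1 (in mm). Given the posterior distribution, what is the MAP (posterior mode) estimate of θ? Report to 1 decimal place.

37.0

A Pareto(scale x_m, shape k) prior on the upper bound θ of Uniform(0, θ) is conjugate: posterior is Pareto(max(x_m, max xᵢ), k + n).
Sample maximum = 37.0; prior scale x_m = 28.9 → posterior scale = max = 37.0.
Posterior shape = 3.5 + 3 = 6.5.
The Pareto density is decreasing on [x_m, ∞), so the mode is x_m = 37.0.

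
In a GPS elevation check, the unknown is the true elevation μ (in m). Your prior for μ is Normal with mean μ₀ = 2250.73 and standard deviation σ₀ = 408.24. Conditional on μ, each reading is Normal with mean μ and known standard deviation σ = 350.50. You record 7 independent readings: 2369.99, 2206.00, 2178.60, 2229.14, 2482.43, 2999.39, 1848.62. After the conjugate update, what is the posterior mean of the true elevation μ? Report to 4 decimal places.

For Normal data with known variance σ², a Normal(μ₀, σ₀²) prior on μ is conjugate. Posterior precision = 1/σ₀² + n/σ²; posterior mean is the precision-weighted average of μ₀ and x̄.
Σxᵢ = 2369.99 + 2206.00 + 2178.60 + 2229.14 + 2482.43 + 2999.39 + 1848.62 = 16314.17, so n·x̄ = 16314.17.
σ₀² = 408.24² = 166659.8976, σ² = 350.50² = 122850.25; σ² + n·σ₀² = 122850.25 + 7·166659.8976 = 1289469.5332.
Posterior mean = (μ₀/σ₀² + n·x̄/σ²)/(1/σ₀² + n/σ²) = (σ²·μ₀ + σ₀²·n·x̄)/(σ² + n·σ₀²) = (122850.25·2250.73 + 166659.8976·16314.17)/1289469.5332 = 2995420644.811492/1289469.5332 = 2322.9868.

2322.9868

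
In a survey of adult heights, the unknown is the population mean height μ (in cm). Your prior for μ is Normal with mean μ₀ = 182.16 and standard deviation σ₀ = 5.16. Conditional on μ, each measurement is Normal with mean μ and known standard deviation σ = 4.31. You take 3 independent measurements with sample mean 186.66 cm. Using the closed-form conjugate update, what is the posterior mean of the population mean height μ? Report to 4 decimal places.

185.8109

For Normal data with known variance σ², a Normal(μ₀, σ₀²) prior on μ is conjugate. Posterior precision = 1/σ₀² + n/σ²; posterior mean is the precision-weighted average of μ₀ and x̄.
n·x̄ = 3·186.66 = 559.98.
σ₀² = 5.16² = 26.6256, σ² = 4.31² = 18.5761; σ² + n·σ₀² = 18.5761 + 3·26.6256 = 98.4529.
Posterior mean = (μ₀/σ₀² + n·x̄/σ²)/(1/σ₀² + n/σ²) = (σ²·μ₀ + σ₀²·n·x̄)/(σ² + n·σ₀²) = (18.5761·182.16 + 26.6256·559.98)/98.4529 = 18293.625864/98.4529 = 185.8109.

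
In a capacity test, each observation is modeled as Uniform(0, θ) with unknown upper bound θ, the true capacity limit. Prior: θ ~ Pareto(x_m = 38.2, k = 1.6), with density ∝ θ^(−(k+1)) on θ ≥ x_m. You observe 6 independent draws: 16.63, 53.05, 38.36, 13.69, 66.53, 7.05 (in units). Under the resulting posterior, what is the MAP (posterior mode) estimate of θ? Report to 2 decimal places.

66.53

A Pareto(scale x_m, shape k) prior on the upper bound θ of Uniform(0, θ) is conjugate: posterior is Pareto(max(x_m, max xᵢ), k + n).
Sample maximum = 66.53; prior scale x_m = 38.2 → posterior scale = max = 66.53.
Posterior shape = 1.6 + 6 = 7.6.
The Pareto density is decreasing on [x_m, ∞), so the mode is x_m = 66.53.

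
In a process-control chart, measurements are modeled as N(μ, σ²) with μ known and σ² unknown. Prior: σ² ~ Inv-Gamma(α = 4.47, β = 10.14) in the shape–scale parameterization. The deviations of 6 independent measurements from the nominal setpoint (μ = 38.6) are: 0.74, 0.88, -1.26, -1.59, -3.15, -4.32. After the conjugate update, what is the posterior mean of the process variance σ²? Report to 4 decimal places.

With known mean μ and an Inverse-Gamma(α, β) prior on σ², the Normal likelihood is conjugate: posterior is Inv-Gamma(α + n/2, β + Σ(xᵢ−μ)²/2).
Σ(xᵢ−μ)² = (0.74)² + (0.88)² + (-1.26)² + (-1.59)² + (-3.15)² + (-4.32)² = 34.0226.
Posterior: Inv-Gamma(4.47 + 6/2, 10.14 + 34.0226/2) = Inv-Gamma(7.47, 27.15130).
E[σ²|data] = β/(α−1) = 27.15130/6.47 = 4.1965.

4.1965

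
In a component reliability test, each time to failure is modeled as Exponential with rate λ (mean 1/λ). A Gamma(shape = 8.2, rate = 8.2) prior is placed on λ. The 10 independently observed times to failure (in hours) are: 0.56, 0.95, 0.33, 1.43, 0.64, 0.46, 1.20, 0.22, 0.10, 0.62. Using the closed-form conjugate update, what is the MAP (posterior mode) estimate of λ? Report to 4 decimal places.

With a Gamma(shape α, rate β) prior on the exponential rate λ, the posterior after n observations with total T = Σxᵢ is Gamma(α+n, β+T).
Sum of observations T = 6.51 hours; n = 10.
Posterior: Gamma(8.2+10, 8.2+6.51) = Gamma(18.2, 14.71).
Mode = (α−1)/β = 1.1693.

1.1693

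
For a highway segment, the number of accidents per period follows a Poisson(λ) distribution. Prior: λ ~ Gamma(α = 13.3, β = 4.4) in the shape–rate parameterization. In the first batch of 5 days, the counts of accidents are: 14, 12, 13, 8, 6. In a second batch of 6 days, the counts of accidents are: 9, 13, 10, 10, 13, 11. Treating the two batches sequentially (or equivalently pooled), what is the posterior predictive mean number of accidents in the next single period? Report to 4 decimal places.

8.5909

With a Gamma(shape α, rate β) prior, the Poisson likelihood is conjugate: the posterior is Gamma(α + ΣXᵢ, β + n).
Batch 1: sum of counts S = 53 over n = 5 days.
After batch 1: Gamma(α+S, β+n) = Gamma(13.3+53, 4.4+5) = Gamma(66.3, 9.4).
Batch 2: sum of counts S = 66 over n = 6 days.
After batch 2: Gamma(α+S, β+n) = Gamma(66.3+66, 9.4+6) = Gamma(132.3, 15.4).
The predictive distribution for one future period is NegBinom with mean α/β = 8.5909.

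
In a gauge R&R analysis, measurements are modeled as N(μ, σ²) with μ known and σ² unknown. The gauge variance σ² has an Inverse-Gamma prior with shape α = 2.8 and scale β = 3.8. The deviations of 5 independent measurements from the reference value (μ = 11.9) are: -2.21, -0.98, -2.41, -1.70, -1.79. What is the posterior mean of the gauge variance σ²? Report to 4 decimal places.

With known mean μ and an Inverse-Gamma(α, β) prior on σ², the Normal likelihood is conjugate: posterior is Inv-Gamma(α + n/2, β + Σ(xᵢ−μ)²/2).
Σ(xᵢ−μ)² = (-2.21)² + (-0.98)² + (-2.41)² + (-1.70)² + (-1.79)² = 17.7467.
Posterior: Inv-Gamma(2.8 + 5/2, 3.8 + 17.7467/2) = Inv-Gamma(5.30, 12.67335).
E[σ²|data] = β/(α−1) = 12.67335/4.30 = 2.9473.

2.9473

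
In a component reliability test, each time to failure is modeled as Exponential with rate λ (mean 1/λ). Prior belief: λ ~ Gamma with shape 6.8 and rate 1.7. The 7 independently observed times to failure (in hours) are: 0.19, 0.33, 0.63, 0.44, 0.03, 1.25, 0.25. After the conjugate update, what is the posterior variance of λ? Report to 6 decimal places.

0.593998

With a Gamma(shape α, rate β) prior on the exponential rate λ, the posterior after n observations with total T = Σxᵢ is Gamma(α+n, β+T).
Sum of observations T = 3.12 hours; n = 7.
Posterior: Gamma(6.8+7, 1.7+3.12) = Gamma(13.8, 4.82).
Var = α/β² = 0.593998.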